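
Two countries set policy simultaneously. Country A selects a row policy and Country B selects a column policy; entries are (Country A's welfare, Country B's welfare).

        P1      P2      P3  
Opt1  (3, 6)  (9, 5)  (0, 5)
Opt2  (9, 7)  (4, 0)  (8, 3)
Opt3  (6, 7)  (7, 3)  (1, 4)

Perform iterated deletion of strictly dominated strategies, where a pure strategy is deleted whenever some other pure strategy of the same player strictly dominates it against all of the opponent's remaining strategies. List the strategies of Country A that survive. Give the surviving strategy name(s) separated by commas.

Opt2

Country B's strategy P2 is strictly dominated by P1 (Opt1: 6>5, Opt2: 7>0, Opt3: 7>3) and is removed.
Row Opt1 is eliminated: Opt2 beats it against every remaining column (P1: 9>3, P3: 8>0).
For Country A, Opt2 strictly dominates Opt3 on the remaining columns (P1: 9>6, P3: 8>1); eliminate Opt3.
Column P3 is eliminated: P1 beats it against every remaining row (Opt2: 7>3).
Among the remaining strategies, none is strictly dominated by another pure strategy of the same player, so the elimination stops.
Surviving strategies — Country A: {Opt2}; Country B: {P1}.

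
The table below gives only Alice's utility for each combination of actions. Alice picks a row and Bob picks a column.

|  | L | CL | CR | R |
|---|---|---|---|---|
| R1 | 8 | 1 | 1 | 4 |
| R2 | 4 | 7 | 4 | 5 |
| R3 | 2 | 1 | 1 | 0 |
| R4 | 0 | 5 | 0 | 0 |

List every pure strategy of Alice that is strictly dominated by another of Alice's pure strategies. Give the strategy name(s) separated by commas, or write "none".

R3, R4

R1 is not dominated — it holds its own against R2 at L (8>4); R3 at L (8>2); R4 at L (8>0).
Nothing dominates R2: R1 at CL (7>1); R3 at L (4>2); R4 at L (4>0).
R3: dominated, since R2 does at least as well everywhere (L: 4>2, CL: 7>1, CR: 4>1, R: 5>0).
R4 is strictly dominated by R2 (L: 4>0, CL: 7>5, CR: 4>0, R: 5>0).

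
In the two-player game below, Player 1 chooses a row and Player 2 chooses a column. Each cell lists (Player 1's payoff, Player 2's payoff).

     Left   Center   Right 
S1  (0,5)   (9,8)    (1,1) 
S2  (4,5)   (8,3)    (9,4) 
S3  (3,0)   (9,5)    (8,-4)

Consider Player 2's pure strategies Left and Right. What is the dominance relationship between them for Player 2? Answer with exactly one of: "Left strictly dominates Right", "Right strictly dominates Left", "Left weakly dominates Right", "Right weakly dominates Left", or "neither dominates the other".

Left's payoffs vs Right's, by Player 1's action — S1: 5>1, S2: 5>4, S3: 0>-4.
Left gives a strictly higher payoff against every action of Player 1, so Left strictly dominates Right.

Left strictly dominates Right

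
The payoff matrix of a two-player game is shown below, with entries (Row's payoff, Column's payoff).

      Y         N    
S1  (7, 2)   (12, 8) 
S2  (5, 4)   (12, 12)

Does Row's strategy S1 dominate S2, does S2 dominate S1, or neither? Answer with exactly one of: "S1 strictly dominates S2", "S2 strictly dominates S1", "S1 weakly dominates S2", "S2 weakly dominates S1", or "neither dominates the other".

Compare S1 to S2 across each opponent action: Y: 7>5, N: 12=12.
S1 is at least as good everywhere and strictly better somewhere (tied only at N), so S1 weakly but not strictly dominates S2.

S1 weakly dominates S2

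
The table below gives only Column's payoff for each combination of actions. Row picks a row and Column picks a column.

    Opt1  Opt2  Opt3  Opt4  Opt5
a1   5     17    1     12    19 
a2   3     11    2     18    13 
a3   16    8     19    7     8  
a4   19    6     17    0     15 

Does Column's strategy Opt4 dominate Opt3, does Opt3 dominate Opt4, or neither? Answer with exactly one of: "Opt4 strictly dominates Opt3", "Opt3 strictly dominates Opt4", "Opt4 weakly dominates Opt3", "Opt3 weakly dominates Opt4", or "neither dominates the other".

Opt4's payoffs vs Opt3's, by Row's action — a1: 12>1, a2: 18>2, a3: 7<19, a4: 0<17.
Opt4 does better at a1, a2 but worse at a3, a4; neither strategy dominates the other.

neither dominates the other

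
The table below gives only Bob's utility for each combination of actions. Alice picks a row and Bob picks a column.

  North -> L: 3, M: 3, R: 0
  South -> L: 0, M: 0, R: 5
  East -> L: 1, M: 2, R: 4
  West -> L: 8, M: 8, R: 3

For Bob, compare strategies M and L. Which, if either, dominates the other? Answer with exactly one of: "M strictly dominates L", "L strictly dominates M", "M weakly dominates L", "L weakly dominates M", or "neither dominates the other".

Compare M to L across every action of Alice: North: 3=3, South: 0=0, East: 2>1, West: 8=8.
M is at least as good everywhere and strictly better somewhere (tied only at North, South, West), so M weakly but not strictly dominates L.

M weakly dominates L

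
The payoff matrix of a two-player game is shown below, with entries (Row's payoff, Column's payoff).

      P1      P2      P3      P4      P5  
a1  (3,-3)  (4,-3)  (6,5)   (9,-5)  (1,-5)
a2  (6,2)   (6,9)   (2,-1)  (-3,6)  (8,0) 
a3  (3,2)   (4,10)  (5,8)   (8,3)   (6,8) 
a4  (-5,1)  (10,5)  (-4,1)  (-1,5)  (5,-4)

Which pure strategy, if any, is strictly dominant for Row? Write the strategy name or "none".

none

a1 fails to dominate a2 at P1 (3<6).
a2 fails to dominate a1 at P3 (2<6).
a3 fails to dominate a1 at P1 (3=3).
a4 fails to dominate a1 at P1 (-5<3).
No single strategy dominates all the others.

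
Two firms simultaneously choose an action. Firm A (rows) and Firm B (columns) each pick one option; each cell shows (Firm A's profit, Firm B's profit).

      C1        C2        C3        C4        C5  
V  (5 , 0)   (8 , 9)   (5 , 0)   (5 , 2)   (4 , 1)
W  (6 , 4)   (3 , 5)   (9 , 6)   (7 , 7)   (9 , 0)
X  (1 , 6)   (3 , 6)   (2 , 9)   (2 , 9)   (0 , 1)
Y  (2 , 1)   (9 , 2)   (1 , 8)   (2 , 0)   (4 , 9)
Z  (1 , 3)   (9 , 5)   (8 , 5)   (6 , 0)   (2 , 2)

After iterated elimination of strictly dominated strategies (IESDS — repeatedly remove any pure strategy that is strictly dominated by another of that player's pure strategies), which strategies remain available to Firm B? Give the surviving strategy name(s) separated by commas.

C2, C3, C4, C5

Row X is eliminated: V beats it against every remaining column (C1: 5>1, C2: 8>3, C3: 5>2, C4: 5>2, C5: 4>0).
Column C1 is eliminated: C2 beats it against every remaining row (V: 9>0, W: 5>4, Y: 2>1, Z: 5>3).
Among the remaining strategies, none is strictly dominated by another pure strategy of the same player, so the elimination stops.
Surviving strategies — Firm A: {V, W, Y, Z}; Firm B: {C2, C3, C4, C5}.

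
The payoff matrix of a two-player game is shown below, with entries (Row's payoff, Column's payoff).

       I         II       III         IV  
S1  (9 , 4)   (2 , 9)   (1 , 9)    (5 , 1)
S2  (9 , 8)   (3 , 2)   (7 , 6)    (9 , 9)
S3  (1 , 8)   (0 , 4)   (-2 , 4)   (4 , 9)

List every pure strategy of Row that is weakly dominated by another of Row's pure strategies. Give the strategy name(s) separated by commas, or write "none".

S1, S3

S1: dominated, since S2 does at least as well everywhere (I: 9=9, II: 3>2, III: 7>1, IV: 9>5).
Nothing dominates S2: S1 at II (3>2); S3 at I (9>1).
S1 weakly dominates S3 — I: 9>1, II: 2>0, III: 1>-2, IV: 5>4.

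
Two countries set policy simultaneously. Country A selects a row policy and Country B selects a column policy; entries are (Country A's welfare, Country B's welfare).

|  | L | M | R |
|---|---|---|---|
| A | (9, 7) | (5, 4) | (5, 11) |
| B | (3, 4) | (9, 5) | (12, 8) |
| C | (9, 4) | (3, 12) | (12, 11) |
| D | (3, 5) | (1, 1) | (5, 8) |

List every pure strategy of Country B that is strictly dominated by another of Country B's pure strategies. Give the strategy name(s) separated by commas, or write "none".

L

L is strictly dominated by R (A: 11>7, B: 8>4, C: 11>4, D: 8>5).
Nothing dominates M: L at B (5>4); R at C (12>11).
R is not dominated — it holds its own against L at A (11>7); M at A (11>4).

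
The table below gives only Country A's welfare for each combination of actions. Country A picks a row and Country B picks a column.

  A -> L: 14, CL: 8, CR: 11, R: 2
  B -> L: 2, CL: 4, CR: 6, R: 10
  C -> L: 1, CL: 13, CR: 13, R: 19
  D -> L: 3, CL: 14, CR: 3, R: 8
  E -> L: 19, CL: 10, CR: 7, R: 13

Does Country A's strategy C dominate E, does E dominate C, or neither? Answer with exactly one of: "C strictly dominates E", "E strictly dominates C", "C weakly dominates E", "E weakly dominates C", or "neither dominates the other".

Compare C to E across each opponent action: L: 1<19, CL: 13>10, CR: 13>7, R: 19>13.
C does better at CL, CR, R but worse at L; neither strategy dominates the other.

neither dominates the other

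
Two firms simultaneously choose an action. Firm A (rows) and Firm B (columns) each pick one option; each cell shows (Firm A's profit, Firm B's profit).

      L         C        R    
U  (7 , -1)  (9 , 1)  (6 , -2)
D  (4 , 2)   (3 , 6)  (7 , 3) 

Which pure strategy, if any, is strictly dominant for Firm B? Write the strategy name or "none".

C

C vs L: U: 1>-1, D: 6>2.
C vs R: U: 1>-2, D: 6>3.
C strictly beats every other strategy against every opponent action, so it is strictly dominant.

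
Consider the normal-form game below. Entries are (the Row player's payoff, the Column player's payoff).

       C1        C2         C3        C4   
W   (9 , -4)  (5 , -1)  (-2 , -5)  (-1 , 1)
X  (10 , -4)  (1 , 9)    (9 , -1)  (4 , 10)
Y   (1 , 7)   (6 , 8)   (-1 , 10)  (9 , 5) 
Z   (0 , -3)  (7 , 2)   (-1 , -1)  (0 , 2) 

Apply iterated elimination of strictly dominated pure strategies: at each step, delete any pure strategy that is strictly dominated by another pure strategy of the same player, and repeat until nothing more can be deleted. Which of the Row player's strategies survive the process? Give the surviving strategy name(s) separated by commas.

Column C1 is eliminated: C2 beats it against every remaining row (W: -1>-4, X: 9>-4, Y: 8>7, Z: 2>-3).
For the Row player, Y strictly dominates W on the remaining columns (C2: 6>5, C3: -1>-2, C4: 9>-1); eliminate W.
Among the remaining strategies, none is strictly dominated by another pure strategy of the same player, so the elimination stops.
Surviving strategies — the Row player: {X, Y, Z}; the Column player: {C2, C3, C4}.

X, Y, Z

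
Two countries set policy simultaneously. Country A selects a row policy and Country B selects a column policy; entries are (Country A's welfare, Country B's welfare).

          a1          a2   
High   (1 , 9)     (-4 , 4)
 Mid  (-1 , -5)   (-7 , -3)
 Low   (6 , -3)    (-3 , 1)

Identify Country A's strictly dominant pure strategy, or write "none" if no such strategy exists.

Low

Low vs High: a1: 6>1, a2: -3>-4.
Low vs Mid: a1: 6>-1, a2: -3>-7.
Low strictly beats every other strategy against every opponent action, so it is strictly dominant.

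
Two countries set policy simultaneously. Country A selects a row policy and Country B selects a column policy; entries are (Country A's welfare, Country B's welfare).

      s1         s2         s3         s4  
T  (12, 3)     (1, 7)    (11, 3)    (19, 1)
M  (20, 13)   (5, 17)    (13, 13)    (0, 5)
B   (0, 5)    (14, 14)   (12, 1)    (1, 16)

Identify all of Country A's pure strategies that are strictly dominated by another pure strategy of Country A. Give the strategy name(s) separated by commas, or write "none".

none

T is not dominated — it holds its own against M at s4 (19>0); B at s1 (12>0).
Nothing dominates M: T at s1 (20>12); B at s1 (20>0).
B is not dominated — it holds its own against T at s2 (14>1); M at s2 (14>5).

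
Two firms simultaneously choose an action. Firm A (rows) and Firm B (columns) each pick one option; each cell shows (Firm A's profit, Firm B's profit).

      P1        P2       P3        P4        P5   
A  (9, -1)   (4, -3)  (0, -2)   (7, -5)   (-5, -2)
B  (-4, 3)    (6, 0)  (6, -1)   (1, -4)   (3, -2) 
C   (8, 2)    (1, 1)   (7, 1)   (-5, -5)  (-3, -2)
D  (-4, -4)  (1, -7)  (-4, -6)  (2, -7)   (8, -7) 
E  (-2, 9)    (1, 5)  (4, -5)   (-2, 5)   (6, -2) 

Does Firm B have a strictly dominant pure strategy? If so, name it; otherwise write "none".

P1

P1 vs P2: A: -1>-3, B: 3>0, C: 2>1, D: -4>-7, E: 9>5.
P1 vs P3: A: -1>-2, B: 3>-1, C: 2>1, D: -4>-6, E: 9>-5.
P1 vs P4: A: -1>-5, B: 3>-4, C: 2>-5, D: -4>-7, E: 9>5.
P1 vs P5: A: -1>-2, B: 3>-2, C: 2>-2, D: -4>-7, E: 9>-2.
P1 strictly beats every other strategy against every opponent action, so it is strictly dominant.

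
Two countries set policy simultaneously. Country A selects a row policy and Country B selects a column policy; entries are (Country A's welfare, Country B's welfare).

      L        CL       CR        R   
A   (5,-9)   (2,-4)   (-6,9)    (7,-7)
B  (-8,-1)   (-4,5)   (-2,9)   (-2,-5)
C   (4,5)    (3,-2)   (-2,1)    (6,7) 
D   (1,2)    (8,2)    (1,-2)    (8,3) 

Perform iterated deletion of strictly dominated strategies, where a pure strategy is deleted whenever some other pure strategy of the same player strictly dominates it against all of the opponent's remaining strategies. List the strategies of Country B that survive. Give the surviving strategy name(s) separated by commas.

R

Row B is eliminated: D beats it against every remaining column (L: 1>-8, CL: 8>-4, CR: 1>-2, R: 8>-2).
For Country B, R strictly dominates L on the remaining rows (A: -7>-9, C: 7>5, D: 3>2); eliminate L.
For Country A, D strictly dominates A on the remaining columns (CL: 8>2, CR: 1>-6, R: 8>7); eliminate A.
Country A's strategy C is strictly dominated by D (CL: 8>3, CR: 1>-2, R: 8>6) and is removed.
Country B's strategy CL is strictly dominated by R (D: 3>2) and is removed.
Country B's strategy CR is strictly dominated by R (D: 3>-2) and is removed.
Among the remaining strategies, none is strictly dominated by another pure strategy of the same player, so the elimination stops.
Surviving strategies — Country A: {D}; Country B: {R}.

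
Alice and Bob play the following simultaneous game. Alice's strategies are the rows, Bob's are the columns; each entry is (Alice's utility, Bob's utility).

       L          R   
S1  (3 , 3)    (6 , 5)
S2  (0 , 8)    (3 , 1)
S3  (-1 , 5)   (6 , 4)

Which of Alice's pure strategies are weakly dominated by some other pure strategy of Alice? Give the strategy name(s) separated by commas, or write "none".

S1: no other strategy beats it everywhere (S2 at L (3>0); S3 at L (3>-1)).
S1 weakly dominates S2 — L: 3>0, R: 6>3.
S1 weakly dominates S3 — L: 3>-1, R: 6=6.

S2, S3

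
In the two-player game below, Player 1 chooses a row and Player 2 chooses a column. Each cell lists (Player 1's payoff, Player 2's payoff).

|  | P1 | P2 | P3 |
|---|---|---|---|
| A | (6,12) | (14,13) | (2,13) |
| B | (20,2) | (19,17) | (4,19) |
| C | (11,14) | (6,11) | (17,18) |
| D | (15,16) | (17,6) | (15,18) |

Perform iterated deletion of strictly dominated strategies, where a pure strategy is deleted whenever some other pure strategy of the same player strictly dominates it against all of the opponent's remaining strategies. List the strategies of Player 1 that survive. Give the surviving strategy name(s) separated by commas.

Player 1's strategy A is strictly dominated by B (P1: 20>6, P2: 19>14, P3: 4>2) and is removed.
Player 2's strategy P1 is strictly dominated by P3 (B: 19>2, C: 18>14, D: 18>16) and is removed.
Column P2 is eliminated: P3 beats it against every remaining row (B: 19>17, C: 18>11, D: 18>6).
Player 1's strategy B is strictly dominated by C (P3: 17>4) and is removed.
Row D is eliminated: C beats it against every remaining column (P3: 17>15).
Among the remaining strategies, none is strictly dominated by another pure strategy of the same player, so the elimination stops.
Surviving strategies — Player 1: {C}; Player 2: {P3}.

C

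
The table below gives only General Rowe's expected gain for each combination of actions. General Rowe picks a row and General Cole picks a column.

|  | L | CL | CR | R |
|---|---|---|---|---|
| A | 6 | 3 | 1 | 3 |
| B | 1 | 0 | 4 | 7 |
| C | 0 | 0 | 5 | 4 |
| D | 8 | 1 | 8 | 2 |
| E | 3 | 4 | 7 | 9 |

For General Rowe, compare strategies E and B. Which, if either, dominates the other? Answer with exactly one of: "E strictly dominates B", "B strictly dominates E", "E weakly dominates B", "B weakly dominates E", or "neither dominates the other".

Compare E to B across every action of General Cole: L: 3>1, CL: 4>0, CR: 7>4, R: 9>7.
Every comparison favours E, so E strictly dominates B.

E strictly dominates B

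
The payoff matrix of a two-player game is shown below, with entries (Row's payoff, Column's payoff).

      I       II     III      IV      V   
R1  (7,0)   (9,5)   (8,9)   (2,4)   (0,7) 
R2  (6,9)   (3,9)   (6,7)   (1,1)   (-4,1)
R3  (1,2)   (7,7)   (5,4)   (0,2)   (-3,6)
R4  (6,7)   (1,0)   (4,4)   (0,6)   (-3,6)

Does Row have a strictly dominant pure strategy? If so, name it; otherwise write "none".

R1 vs R2: I: 7>6, II: 9>3, III: 8>6, IV: 2>1, V: 0>-4.
R1 vs R3: I: 7>1, II: 9>7, III: 8>5, IV: 2>0, V: 0>-3.
R1 vs R4: I: 7>6, II: 9>1, III: 8>4, IV: 2>0, V: 0>-3.
R1 strictly beats every other strategy against every opponent action, so it is strictly dominant.

R1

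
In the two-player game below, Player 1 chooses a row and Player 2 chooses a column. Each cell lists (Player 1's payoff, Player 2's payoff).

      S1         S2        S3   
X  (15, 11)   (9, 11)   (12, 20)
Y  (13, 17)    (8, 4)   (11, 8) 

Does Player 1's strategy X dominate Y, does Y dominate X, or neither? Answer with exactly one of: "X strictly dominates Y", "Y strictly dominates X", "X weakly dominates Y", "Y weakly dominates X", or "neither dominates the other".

Compare X to Y across each choice by Player 2: S1: 15>13, S2: 9>8, S3: 12>11.
Every comparison favours X, so X strictly dominates Y.

X strictly dominates Y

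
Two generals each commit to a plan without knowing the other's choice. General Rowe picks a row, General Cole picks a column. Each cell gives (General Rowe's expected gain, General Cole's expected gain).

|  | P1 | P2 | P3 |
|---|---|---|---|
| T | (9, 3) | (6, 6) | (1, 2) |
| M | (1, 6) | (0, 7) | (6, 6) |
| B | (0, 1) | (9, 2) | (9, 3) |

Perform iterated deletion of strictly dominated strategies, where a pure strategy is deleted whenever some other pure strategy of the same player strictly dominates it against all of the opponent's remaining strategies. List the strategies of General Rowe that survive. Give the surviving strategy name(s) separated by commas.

B

For General Cole, P2 strictly dominates P1 on the remaining rows (T: 6>3, M: 7>6, B: 2>1); eliminate P1.
For General Rowe, B strictly dominates T on the remaining columns (P2: 9>6, P3: 9>1); eliminate T.
For General Rowe, B strictly dominates M on the remaining columns (P2: 9>0, P3: 9>6); eliminate M.
For General Cole, P3 strictly dominates P2 on the remaining rows (B: 3>2); eliminate P2.
Among the remaining strategies, none is strictly dominated by another pure strategy of the same player, so the elimination stops.
Surviving strategies — General Rowe: {B}; General Cole: {P3}.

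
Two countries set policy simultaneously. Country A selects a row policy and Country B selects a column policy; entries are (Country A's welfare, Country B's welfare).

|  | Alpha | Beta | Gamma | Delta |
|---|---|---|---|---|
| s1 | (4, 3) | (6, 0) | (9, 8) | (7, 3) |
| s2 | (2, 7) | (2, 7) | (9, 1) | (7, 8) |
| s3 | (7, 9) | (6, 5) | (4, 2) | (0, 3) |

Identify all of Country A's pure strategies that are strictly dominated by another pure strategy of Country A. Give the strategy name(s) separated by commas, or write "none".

s1: no other strategy beats it everywhere (s2 at Alpha (4>2); s3 at Beta (6=6)).
s2: no other strategy beats it everywhere (s1 at Gamma (9=9); s3 at Gamma (9>4)).
s3: no other strategy beats it everywhere (s1 at Alpha (7>4); s2 at Alpha (7>2)).

none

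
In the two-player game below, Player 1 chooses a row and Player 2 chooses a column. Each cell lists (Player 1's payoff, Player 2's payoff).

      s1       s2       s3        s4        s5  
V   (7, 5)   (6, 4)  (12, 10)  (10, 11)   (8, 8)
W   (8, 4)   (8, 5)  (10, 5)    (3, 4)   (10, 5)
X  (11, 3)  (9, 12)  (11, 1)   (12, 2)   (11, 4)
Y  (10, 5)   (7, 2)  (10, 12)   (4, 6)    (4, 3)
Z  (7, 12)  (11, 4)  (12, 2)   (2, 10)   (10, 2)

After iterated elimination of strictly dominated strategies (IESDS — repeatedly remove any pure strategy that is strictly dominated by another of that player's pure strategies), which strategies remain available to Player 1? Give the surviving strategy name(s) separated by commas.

X, Z

Player 1's strategy W is strictly dominated by X (s1: 11>8, s2: 9>8, s3: 11>10, s4: 12>3, s5: 11>10) and is removed.
Row Y is eliminated: X beats it against every remaining column (s1: 11>10, s2: 9>7, s3: 11>10, s4: 12>4, s5: 11>4).
Column s3 is eliminated: s4 beats it against every remaining row (V: 11>10, X: 2>1, Z: 10>2).
Player 1's strategy V is strictly dominated by X (s1: 11>7, s2: 9>6, s4: 12>10, s5: 11>8) and is removed.
For Player 2, s1 strictly dominates s4 on the remaining rows (X: 3>2, Z: 12>10); eliminate s4.
Column s5 is eliminated: s2 beats it against every remaining row (X: 12>4, Z: 4>2).
Among the remaining strategies, none is strictly dominated by another pure strategy of the same player, so the elimination stops.
Surviving strategies — Player 1: {X, Z}; Player 2: {s1, s2}.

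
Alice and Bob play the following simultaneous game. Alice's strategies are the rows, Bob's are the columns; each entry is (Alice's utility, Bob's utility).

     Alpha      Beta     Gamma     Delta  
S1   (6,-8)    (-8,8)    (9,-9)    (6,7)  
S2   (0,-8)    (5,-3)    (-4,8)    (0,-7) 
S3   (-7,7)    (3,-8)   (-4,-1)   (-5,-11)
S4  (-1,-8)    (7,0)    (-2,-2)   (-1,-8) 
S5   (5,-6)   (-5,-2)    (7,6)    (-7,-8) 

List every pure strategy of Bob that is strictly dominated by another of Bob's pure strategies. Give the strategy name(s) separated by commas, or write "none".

Delta

Alpha: no other strategy beats it everywhere (Beta at S3 (7>-8); Gamma at S1 (-8>-9); Delta at S3 (7>-11)).
Beta: no other strategy beats it everywhere (Alpha at S1 (8>-8); Gamma at S1 (8>-9); Delta at S1 (8>7)).
Nothing dominates Gamma: Alpha at S2 (8>-8); Beta at S2 (8>-3); Delta at S2 (8>-7).
Delta is strictly dominated by Beta (S1: 8>7, S2: -3>-7, S3: -8>-11, S4: 0>-8, S5: -2>-8).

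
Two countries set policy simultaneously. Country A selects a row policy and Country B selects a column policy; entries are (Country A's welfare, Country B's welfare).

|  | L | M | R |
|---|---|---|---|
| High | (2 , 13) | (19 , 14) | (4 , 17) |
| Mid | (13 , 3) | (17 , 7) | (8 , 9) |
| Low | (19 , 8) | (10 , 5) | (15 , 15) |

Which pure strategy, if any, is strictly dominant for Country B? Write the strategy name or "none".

R

R vs L: High: 17>13, Mid: 9>3, Low: 15>8.
R vs M: High: 17>14, Mid: 9>7, Low: 15>5.
R strictly beats every other strategy against every opponent action, so it is strictly dominant.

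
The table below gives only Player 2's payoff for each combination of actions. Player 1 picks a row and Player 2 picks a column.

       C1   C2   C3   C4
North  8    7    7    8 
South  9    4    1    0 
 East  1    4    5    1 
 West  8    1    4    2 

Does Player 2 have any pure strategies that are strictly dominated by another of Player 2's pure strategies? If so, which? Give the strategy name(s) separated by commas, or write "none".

Nothing dominates C1: C2 at North (8>7); C3 at North (8>7); C4 at North (8=8).
C2 is not dominated — it holds its own against C1 at East (4>1); C3 at North (7=7); C4 at South (4>0).
Nothing dominates C3: C1 at East (5>1); C2 at North (7=7); C4 at South (1>0).
C4: no other strategy beats it everywhere (C1 at North (8=8); C2 at North (8>7); C3 at North (8>7)).

none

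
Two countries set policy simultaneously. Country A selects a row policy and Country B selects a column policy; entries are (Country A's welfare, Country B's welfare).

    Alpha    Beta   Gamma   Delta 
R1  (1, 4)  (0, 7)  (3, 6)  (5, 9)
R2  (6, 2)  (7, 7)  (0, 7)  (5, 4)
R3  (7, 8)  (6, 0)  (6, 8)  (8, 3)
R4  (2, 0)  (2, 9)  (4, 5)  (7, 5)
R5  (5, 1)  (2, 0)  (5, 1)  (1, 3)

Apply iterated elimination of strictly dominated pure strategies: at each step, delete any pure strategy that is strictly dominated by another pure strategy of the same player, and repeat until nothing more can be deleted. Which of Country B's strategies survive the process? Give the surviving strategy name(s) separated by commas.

For Country A, R3 strictly dominates R1 on the remaining columns (Alpha: 7>1, Beta: 6>0, Gamma: 6>3, Delta: 8>5); eliminate R1.
Country A's strategy R4 is strictly dominated by R3 (Alpha: 7>2, Beta: 6>2, Gamma: 6>4, Delta: 8>7) and is removed.
Row R5 is eliminated: R3 beats it against every remaining column (Alpha: 7>5, Beta: 6>2, Gamma: 6>5, Delta: 8>1).
Column Delta is eliminated: Gamma beats it against every remaining row (R2: 7>4, R3: 8>3).
Among the remaining strategies, none is strictly dominated by another pure strategy of the same player, so the elimination stops.
Surviving strategies — Country A: {R2, R3}; Country B: {Alpha, Beta, Gamma}.

Alpha, Beta, Gamma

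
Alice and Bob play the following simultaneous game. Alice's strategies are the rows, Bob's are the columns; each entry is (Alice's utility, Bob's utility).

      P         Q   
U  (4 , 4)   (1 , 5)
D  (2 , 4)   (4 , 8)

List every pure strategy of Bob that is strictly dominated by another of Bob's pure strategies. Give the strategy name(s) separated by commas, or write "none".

P: dominated, since Q does at least as well everywhere (U: 5>4, D: 8>4).
Q: no other strategy beats it everywhere (P at U (5>4)).

P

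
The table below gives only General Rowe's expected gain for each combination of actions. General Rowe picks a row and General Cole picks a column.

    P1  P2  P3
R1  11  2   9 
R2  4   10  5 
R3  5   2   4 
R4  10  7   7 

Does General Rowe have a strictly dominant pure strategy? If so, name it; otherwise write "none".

none

R1 fails to dominate R2 at P2 (2<10).
R2 fails to dominate R1 at P1 (4<11).
R3 fails to dominate R1 at P1 (5<11).
R4 fails to dominate R1 at P1 (10<11).
No single strategy dominates all the others.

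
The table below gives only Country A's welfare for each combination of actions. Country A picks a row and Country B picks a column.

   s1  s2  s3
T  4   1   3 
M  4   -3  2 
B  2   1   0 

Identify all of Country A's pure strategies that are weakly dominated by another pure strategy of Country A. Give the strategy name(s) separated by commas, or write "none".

M, B

T is not dominated — it holds its own against M at s2 (1>-3); B at s1 (4>2).
M is weakly dominated by T (s1: 4=4, s2: 1>-3, s3: 3>2).
B: dominated, since T does at least as well everywhere (s1: 4>2, s2: 1=1, s3: 3>0).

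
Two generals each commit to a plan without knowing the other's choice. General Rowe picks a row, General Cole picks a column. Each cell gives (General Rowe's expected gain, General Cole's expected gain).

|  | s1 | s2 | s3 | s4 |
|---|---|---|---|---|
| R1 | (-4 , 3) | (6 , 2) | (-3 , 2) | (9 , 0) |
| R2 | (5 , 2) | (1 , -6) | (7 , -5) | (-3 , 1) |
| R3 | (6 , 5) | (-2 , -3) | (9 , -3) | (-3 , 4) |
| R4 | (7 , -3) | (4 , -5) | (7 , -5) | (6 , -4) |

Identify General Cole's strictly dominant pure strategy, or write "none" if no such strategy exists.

s1

s1 vs s2: R1: 3>2, R2: 2>-6, R3: 5>-3, R4: -3>-5.
s1 vs s3: R1: 3>2, R2: 2>-5, R3: 5>-3, R4: -3>-5.
s1 vs s4: R1: 3>0, R2: 2>1, R3: 5>4, R4: -3>-4.
s1 strictly beats every other strategy against every opponent action, so it is strictly dominant.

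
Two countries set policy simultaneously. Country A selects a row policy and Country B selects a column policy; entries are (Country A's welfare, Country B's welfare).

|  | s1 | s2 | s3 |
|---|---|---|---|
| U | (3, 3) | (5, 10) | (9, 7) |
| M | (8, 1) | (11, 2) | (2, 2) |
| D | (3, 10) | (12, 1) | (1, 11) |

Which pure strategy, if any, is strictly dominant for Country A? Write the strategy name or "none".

none

U fails to dominate M at s1 (3<8).
M fails to dominate U at s3 (2<9).
D fails to dominate U at s1 (3=3).
No single strategy dominates all the others.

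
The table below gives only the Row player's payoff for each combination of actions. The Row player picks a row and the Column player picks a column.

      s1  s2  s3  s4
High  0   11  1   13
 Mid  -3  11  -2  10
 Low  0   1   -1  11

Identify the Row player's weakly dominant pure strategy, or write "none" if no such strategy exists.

High

High vs Mid: s1: 0>-3, s2: 11=11, s3: 1>-2, s4: 13>10.
High vs Low: s1: 0=0, s2: 11>1, s3: 1>-1, s4: 13>11.
High is at least as good as every other strategy against every opponent action, so it is weakly dominant.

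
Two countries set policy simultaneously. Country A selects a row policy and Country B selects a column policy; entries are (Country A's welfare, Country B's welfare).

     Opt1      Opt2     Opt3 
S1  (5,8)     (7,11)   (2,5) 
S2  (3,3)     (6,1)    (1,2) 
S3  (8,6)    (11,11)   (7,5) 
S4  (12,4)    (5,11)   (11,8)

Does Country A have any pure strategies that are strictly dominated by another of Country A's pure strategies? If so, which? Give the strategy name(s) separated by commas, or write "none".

S3 strictly dominates S1 — Opt1: 8>5, Opt2: 11>7, Opt3: 7>2.
S2 is strictly dominated by S1 (Opt1: 5>3, Opt2: 7>6, Opt3: 2>1).
S3: no other strategy beats it everywhere (S1 at Opt1 (8>5); S2 at Opt1 (8>3); S4 at Opt2 (11>5)).
S4: no other strategy beats it everywhere (S1 at Opt1 (12>5); S2 at Opt1 (12>3); S3 at Opt1 (12>8)).

S1, S2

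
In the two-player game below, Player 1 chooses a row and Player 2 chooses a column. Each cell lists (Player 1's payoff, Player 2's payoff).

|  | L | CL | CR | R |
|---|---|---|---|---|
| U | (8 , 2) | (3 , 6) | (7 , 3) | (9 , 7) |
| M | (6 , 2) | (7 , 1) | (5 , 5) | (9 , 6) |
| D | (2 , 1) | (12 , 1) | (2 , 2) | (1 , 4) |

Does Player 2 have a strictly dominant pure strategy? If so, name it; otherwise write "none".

R

R vs L: U: 7>2, M: 6>2, D: 4>1.
R vs CL: U: 7>6, M: 6>1, D: 4>1.
R vs CR: U: 7>3, M: 6>5, D: 4>2.
R strictly beats every other strategy against every opponent action, so it is strictly dominant.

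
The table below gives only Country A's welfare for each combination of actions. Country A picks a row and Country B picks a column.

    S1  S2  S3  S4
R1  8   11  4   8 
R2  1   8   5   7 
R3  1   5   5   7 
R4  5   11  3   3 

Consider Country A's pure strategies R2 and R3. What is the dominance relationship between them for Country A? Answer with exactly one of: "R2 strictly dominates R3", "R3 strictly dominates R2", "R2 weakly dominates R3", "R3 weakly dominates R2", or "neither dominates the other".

R2 weakly dominates R3

Compare R2 to R3 across every action of Country B: S1: 1=1, S2: 8>5, S3: 5=5, S4: 7=7.
R2 is at least as good everywhere and strictly better somewhere (tied only at S1, S3, S4), so R2 weakly but not strictly dominates R3.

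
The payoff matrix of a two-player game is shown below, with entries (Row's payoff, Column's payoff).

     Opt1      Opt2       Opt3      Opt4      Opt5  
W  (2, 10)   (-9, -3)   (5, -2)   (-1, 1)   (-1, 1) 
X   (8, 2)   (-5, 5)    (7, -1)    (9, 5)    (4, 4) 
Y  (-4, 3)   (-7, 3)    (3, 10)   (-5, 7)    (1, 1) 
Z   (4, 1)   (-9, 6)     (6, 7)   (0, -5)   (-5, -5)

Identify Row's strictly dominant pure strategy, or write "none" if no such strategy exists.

X

X vs W: Opt1: 8>2, Opt2: -5>-9, Opt3: 7>5, Opt4: 9>-1, Opt5: 4>-1.
X vs Y: Opt1: 8>-4, Opt2: -5>-7, Opt3: 7>3, Opt4: 9>-5, Opt5: 4>1.
X vs Z: Opt1: 8>4, Opt2: -5>-9, Opt3: 7>6, Opt4: 9>0, Opt5: 4>-5.
X strictly beats every other strategy against every opponent action, so it is strictly dominant.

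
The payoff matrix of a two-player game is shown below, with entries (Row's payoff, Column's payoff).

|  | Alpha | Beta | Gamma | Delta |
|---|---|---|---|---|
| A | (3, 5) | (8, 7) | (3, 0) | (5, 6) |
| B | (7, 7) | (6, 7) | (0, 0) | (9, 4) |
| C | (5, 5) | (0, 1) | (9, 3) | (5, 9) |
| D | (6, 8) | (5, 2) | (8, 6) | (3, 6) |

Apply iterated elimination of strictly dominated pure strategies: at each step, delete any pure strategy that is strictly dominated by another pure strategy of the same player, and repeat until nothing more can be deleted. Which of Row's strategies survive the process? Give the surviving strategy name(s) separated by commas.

A, B

Column Gamma is eliminated: Alpha beats it against every remaining row (A: 5>0, B: 7>0, C: 5>3, D: 8>6).
Row's strategy C is strictly dominated by B (Alpha: 7>5, Beta: 6>0, Delta: 9>5) and is removed.
Row's strategy D is strictly dominated by B (Alpha: 7>6, Beta: 6>5, Delta: 9>3) and is removed.
Column Delta is eliminated: Beta beats it against every remaining row (A: 7>6, B: 7>4).
Among the remaining strategies, none is strictly dominated by another pure strategy of the same player, so the elimination stops.
Surviving strategies — Row: {A, B}; Column: {Alpha, Beta}.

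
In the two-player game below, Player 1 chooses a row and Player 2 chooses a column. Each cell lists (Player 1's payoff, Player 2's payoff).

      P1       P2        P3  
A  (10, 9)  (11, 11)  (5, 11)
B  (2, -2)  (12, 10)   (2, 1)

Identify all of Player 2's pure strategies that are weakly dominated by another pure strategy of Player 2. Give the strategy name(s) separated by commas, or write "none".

P2 weakly dominates P1 — A: 11>9, B: 10>-2.
P2 is not dominated — it holds its own against P1 at A (11>9); P3 at B (10>1).
P2 weakly dominates P3 — A: 11=11, B: 10>1.

P1, P3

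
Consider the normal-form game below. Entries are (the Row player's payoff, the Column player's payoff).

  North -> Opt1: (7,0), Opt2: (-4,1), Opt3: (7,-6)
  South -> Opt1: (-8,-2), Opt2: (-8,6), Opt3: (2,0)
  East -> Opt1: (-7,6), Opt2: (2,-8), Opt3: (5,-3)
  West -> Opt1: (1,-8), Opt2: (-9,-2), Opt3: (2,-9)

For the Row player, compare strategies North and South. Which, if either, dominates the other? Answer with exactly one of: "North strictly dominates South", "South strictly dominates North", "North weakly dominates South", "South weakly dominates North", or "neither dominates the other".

North's payoffs vs South's, by the Column player's action — Opt1: 7>-8, Opt2: -4>-8, Opt3: 7>2.
North gives a strictly higher payoff against each opponent action, so North strictly dominates South.

North strictly dominates South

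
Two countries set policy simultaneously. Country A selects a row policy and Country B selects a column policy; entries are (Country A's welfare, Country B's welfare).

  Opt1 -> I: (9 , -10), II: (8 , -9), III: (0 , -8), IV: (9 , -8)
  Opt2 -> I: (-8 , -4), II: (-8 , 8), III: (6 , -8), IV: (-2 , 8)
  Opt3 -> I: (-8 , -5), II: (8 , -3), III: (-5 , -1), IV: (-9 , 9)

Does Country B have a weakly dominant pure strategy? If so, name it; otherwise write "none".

IV

IV vs I: Opt1: -8>-10, Opt2: 8>-4, Opt3: 9>-5.
IV vs II: Opt1: -8>-9, Opt2: 8=8, Opt3: 9>-3.
IV vs III: Opt1: -8=-8, Opt2: 8>-8, Opt3: 9>-1.
IV is at least as good as every other strategy against every opponent action, so it is weakly dominant.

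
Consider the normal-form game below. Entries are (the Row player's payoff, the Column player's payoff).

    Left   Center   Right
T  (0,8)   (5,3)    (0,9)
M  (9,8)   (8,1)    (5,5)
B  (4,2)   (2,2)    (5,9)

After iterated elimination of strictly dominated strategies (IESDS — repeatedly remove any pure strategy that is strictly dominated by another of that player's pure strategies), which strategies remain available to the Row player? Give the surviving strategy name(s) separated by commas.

M, B

Row T is eliminated: M beats it against every remaining column (Left: 9>0, Center: 8>5, Right: 5>0).
The Column player's strategy Center is strictly dominated by Right (M: 5>1, B: 9>2) and is removed.
Among the remaining strategies, none is strictly dominated by another pure strategy of the same player, so the elimination stops.
Surviving strategies — the Row player: {M, B}; the Column player: {Left, Right}.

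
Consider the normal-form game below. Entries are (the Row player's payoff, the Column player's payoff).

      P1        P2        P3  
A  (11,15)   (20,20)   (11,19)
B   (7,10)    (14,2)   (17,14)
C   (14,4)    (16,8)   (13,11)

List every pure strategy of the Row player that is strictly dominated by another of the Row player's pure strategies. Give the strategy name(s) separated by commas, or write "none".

A: no other strategy beats it everywhere (B at P1 (11>7); C at P2 (20>16)).
Nothing dominates B: A at P3 (17>11); C at P3 (17>13).
C is not dominated — it holds its own against A at P1 (14>11); B at P1 (14>7).

none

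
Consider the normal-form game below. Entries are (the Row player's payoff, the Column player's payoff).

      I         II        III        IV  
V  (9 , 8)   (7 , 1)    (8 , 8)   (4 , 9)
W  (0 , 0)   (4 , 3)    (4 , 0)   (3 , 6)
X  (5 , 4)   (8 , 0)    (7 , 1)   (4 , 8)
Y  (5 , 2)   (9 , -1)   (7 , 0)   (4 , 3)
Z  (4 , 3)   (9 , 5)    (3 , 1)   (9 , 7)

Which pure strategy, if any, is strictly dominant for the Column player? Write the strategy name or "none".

IV vs I: V: 9>8, W: 6>0, X: 8>4, Y: 3>2, Z: 7>3.
IV vs II: V: 9>1, W: 6>3, X: 8>0, Y: 3>-1, Z: 7>5.
IV vs III: V: 9>8, W: 6>0, X: 8>1, Y: 3>0, Z: 7>1.
IV strictly beats every other strategy against every opponent action, so it is strictly dominant.

IV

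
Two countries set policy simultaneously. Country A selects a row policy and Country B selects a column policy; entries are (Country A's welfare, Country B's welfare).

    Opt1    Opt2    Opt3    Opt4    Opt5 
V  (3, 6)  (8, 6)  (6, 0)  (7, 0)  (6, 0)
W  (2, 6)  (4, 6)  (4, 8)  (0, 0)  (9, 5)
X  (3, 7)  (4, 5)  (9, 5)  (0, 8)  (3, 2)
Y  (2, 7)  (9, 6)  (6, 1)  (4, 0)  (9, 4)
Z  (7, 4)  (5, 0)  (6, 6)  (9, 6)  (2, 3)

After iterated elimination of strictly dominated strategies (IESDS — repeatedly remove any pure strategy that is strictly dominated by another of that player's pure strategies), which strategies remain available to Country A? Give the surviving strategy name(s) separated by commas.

V, X, Y, Z

For Country B, Opt1 strictly dominates Opt5 on the remaining rows (V: 6>0, W: 6>5, X: 7>2, Y: 7>4, Z: 4>3); eliminate Opt5.
Country A's strategy W is strictly dominated by V (Opt1: 3>2, Opt2: 8>4, Opt3: 6>4, Opt4: 7>0) and is removed.
Among the remaining strategies, none is strictly dominated by another pure strategy of the same player, so the elimination stops.
Surviving strategies — Country A: {V, X, Y, Z}; Country B: {Opt1, Opt2, Opt3, Opt4}.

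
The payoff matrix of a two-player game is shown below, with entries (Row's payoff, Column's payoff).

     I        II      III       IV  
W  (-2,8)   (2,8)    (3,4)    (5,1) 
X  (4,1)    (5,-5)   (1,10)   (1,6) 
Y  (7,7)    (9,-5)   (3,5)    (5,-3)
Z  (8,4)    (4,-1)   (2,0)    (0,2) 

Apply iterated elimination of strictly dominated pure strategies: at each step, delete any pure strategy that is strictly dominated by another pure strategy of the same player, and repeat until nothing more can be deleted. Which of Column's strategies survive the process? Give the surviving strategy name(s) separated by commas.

I

For Row, Y strictly dominates X on the remaining columns (I: 7>4, II: 9>5, III: 3>1, IV: 5>1); eliminate X.
Column's strategy III is strictly dominated by I (W: 8>4, Y: 7>5, Z: 4>0) and is removed.
Column IV is eliminated: I beats it against every remaining row (W: 8>1, Y: 7>-3, Z: 4>2).
Row's strategy W is strictly dominated by Y (I: 7>-2, II: 9>2) and is removed.
For Column, I strictly dominates II on the remaining rows (Y: 7>-5, Z: 4>-1); eliminate II.
Row's strategy Y is strictly dominated by Z (I: 8>7) and is removed.
Among the remaining strategies, none is strictly dominated by another pure strategy of the same player, so the elimination stops.
Surviving strategies — Row: {Z}; Column: {I}.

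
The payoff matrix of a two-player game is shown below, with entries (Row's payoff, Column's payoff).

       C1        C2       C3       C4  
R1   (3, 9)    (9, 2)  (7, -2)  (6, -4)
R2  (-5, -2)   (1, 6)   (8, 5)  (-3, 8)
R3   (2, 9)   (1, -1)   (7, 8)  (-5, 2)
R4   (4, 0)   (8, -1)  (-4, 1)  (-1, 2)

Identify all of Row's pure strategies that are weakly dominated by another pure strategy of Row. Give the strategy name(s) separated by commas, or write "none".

R3

R1 is not dominated — it holds its own against R2 at C1 (3>-5); R3 at C1 (3>2); R4 at C2 (9>8).
Nothing dominates R2: R1 at C3 (8>7); R3 at C3 (8>7); R4 at C3 (8>-4).
R3: dominated, since R1 does at least as well everywhere (C1: 3>2, C2: 9>1, C3: 7=7, C4: 6>-5).
R4 is not dominated — it holds its own against R1 at C1 (4>3); R2 at C1 (4>-5); R3 at C1 (4>2).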